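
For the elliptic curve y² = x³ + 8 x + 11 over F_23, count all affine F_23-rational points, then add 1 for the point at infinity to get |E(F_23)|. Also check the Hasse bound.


Affine points = {(2, 9), (2, 14), (3, 4), (3, 19), (8, 9), (8, 14), (11, 2), (11, 21), (12, 8), (12, 15), (13, 9), (13, 14), (16, 7), (16, 16), (17, 0), (20, 11), (20, 12), (22, 5), (22, 18)}; affine count = 19; |E(F_23)| = 20.

Discriminant check: Δ ∝ 4a³ + 27b² = 4·8³ + 27·11² = 4·512 + 27·121 ≡ 2 (mod 23). Nonzero ⇒ E is nonsingular.
For each x ∈ F_23, compute rhs = x³ + 8·x + 11 mod 23, then count y ∈ F_23 with y² ≡ rhs.
  x = 0: rhs = 11, matching y values: none (0 points).
  x = 1: rhs = 20, matching y values: none (0 points).
  x = 2: rhs = 12, matching y values: 9, 14 (2 points).
  x = 3: rhs = 16, matching y values: 4, 19 (2 points).
  x = 4: rhs = 15, matching y values: none (0 points).
  x = 5: rhs = 15, matching y values: none (0 points).
  x = 6: rhs = 22, matching y values: none (0 points).
  x = 7: rhs = 19, matching y values: none (0 points).
  x = 8: rhs = 12, matching y values: 9, 14 (2 points).
  x = 9: rhs = 7, matching y values: none (0 points).
  x = 10: rhs = 10, matching y values: none (0 points).
  x = 11: rhs = 4, matching y values: 2, 21 (2 points).
  x = 12: rhs = 18, matching y values: 8, 15 (2 points).
  x = 13: rhs = 12, matching y values: 9, 14 (2 points).
  x = 14: rhs = 15, matching y values: none (0 points).
  x = 15: rhs = 10, matching y values: none (0 points).
  x = 16: rhs = 3, matching y values: 7, 16 (2 points).
  x = 17: rhs = 0, matching y values: 0 (1 points).
  x = 18: rhs = 7, matching y values: none (0 points).
  x = 19: rhs = 7, matching y values: none (0 points).
  x = 20: rhs = 6, matching y values: 11, 12 (2 points).
  x = 21: rhs = 10, matching y values: none (0 points).
  x = 22: rhs = 2, matching y values: 5, 18 (2 points).
Total affine count: 19.
Full point count |E(F_23)| = 19 + 1 = 20.
Hasse bound: |20 − (23+1)| = |-4| = 4 ≤ 2√23 ≈ 9.5917 ✓.


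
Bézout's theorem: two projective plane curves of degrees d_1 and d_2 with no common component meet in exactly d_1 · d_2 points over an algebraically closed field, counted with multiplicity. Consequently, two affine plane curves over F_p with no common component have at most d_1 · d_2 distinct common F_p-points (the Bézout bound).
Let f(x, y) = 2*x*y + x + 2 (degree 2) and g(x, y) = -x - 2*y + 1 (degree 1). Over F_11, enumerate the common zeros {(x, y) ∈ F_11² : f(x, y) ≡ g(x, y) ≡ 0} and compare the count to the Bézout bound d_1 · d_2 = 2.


Common zeros: {(6, 3), (7, 8)}; count = 2; Bézout bound = 2.

deg(f) = 2, deg(g) = 1, so Bézout bound = 2.
Scan x ∈ F_11. For each x, list the y ∈ F_11 with f(x, y) ≡ 0 and those with g(x, y) ≡ 0 (mod 11); the common zeros in that column are the intersection.
  x = 0: f ≡ 0 at y ∈ ∅; g ≡ 0 at y ∈ {6}; common: ∅.
  x = 1: f ≡ 0 at y ∈ {4}; g ≡ 0 at y ∈ {0}; common: ∅.
  x = 2: f ≡ 0 at y ∈ {10}; g ≡ 0 at y ∈ {5}; common: ∅.
  x = 3: f ≡ 0 at y ∈ {1}; g ≡ 0 at y ∈ {10}; common: ∅.
  x = 4: f ≡ 0 at y ∈ {2}; g ≡ 0 at y ∈ {4}; common: ∅.
  x = 5: f ≡ 0 at y ∈ {7}; g ≡ 0 at y ∈ {9}; common: ∅.
  x = 6: f ≡ 0 at y ∈ {3}; g ≡ 0 at y ∈ {3}; common: {3}.
  x = 7: f ≡ 0 at y ∈ {8}; g ≡ 0 at y ∈ {8}; common: {8}.
  x = 8: f ≡ 0 at y ∈ {9}; g ≡ 0 at y ∈ {2}; common: ∅.
  x = 9: f ≡ 0 at y ∈ {0}; g ≡ 0 at y ∈ {7}; common: ∅.
  x = 10: f ≡ 0 at y ∈ {6}; g ≡ 0 at y ∈ {1}; common: ∅.
Collecting: common zeros = {(6, 3), (7, 8)}, so the count is 2.
Comparison with the Bézout bound: 2 ≤ 2 = deg(f)·deg(g), as expected for curves with no common component (the bound is attained).


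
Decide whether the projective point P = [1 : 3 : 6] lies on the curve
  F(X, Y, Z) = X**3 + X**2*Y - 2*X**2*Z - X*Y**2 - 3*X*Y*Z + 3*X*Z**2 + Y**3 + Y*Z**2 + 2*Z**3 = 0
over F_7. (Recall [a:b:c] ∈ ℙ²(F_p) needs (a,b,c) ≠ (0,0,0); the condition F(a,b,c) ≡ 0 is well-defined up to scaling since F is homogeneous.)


F(1,3,6) ≡ 2 (mod 7); P is NOT on the curve.

Evaluate F(1, 3, 6) term-by-term (mod 7).
  X**3 ↦ 1·1·1·1 = 1
  X**2*Y ↦ 1·1·3·1 = 3
  -2*X**2*Z ↦ -2·1·1·6 = -12
  -X*Y**2 ↦ -1·1·9·1 = -9
  -3*X*Y*Z ↦ -3·1·3·6 = -54
  3*X*Z**2 ↦ 3·1·1·36 = 108
  Y**3 ↦ 1·1·27·1 = 27
  Y*Z**2 ↦ 1·1·3·36 = 108
  2*Z**3 ↦ 2·1·1·216 = 432
Sum: F(1, 3, 6) = (1) + (3) + (-12) + (-9) + (-54) + (108) + (27) + (108) + (432) = 604.
Reducing mod 7: 604 ≡ 2 (mod 7).
Since F(a, b, c) ≡ 2 ≠ 0 (mod 7), P does NOT lie on the curve.


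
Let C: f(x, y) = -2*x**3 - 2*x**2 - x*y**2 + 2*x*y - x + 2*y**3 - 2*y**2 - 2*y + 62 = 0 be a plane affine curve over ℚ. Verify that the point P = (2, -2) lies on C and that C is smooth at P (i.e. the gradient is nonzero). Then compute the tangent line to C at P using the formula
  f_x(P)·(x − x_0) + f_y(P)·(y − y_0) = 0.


Tangent line at P: -41*x + 42*y + 166 = 0.

Step 1: f(2, -2) = 0, so P lies on C.
Step 2: partial derivatives
  f_x(x, y) = -6*x**2 - 4*x - y**2 + 2*y - 1, f_y(x, y) = -2*x*y + 2*x + 6*y**2 - 4*y - 2.
  f_x(P) = -41, f_y(P) = 42 (gradient nonzero, so P is smooth).
Step 3: tangent line at P: -41·(x − 2) + 42·(y − -2) = 0.
Expanding: -41*x + 42*y + 166 = 0.


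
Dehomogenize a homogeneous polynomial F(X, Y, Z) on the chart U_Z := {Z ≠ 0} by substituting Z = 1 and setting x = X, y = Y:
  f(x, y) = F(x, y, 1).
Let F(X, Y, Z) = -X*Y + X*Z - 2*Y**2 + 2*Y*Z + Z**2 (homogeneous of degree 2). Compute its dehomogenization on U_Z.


f(x, y) = -x*y + x - 2*y**2 + 2*y + 1

On U_Z we set Z = 1. Each monomial c·X^i·Y^j·Z^k in F becomes c·x^i·y^j·1^k = c·x^i·y^j.
Substituting Z = 1: F(X, Y, 1) = -x*y + x - 2*y**2 + 2*y + 1.
Note: deg(f) ≤ deg(F) = 2; strict inequality happens when F is divisible by Z (lost terms).


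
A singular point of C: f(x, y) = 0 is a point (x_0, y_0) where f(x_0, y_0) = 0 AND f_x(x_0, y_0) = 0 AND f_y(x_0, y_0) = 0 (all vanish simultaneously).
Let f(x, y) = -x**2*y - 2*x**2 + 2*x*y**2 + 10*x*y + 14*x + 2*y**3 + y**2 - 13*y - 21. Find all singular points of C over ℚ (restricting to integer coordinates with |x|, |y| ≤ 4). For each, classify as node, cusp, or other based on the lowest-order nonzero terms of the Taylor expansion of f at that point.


Singular points: {(3, -1)}; classification: node.

Compute partial derivatives:
  f_x = -2*x*y - 4*x + 2*y**2 + 10*y + 14.
  f_y = -x**2 + 4*x*y + 10*x + 6*y**2 + 2*y - 13.
Scan x_0 ∈ {−4, ..., 4}. For each x_0, f_y(x_0, y) is a polynomial in y; find its integer roots y ∈ {−4, ..., 4}, then test f_x and f at those candidates.
  x = -4: f_y(-4, y) = 6*y**2 - 14*y - 69; no integer root y with |y| ≤ 4.
  x = -3: f_y(-3, y) = 6*y**2 - 10*y - 52; no integer root y with |y| ≤ 4.
  x = -2: f_y(-2, y) = 6*y**2 - 6*y - 37; no integer root y with |y| ≤ 4.
  x = -1: f_y(-1, y) = 6*y**2 - 2*y - 24; no integer root y with |y| ≤ 4.
  x = 0: f_y(0, y) = 6*y**2 + 2*y - 13; no integer root y with |y| ≤ 4.
  x = 1: f_y(1, y) = 6*y**2 + 6*y - 4; no integer root y with |y| ≤ 4.
  x = 2: f_y(2, y) = 6*y**2 + 10*y + 3; no integer root y with |y| ≤ 4.
  x = 3: f_y(3, y) = 6*y**2 + 14*y + 8; vanishes at y ∈ {-1}. (3, -1): f_x = 0, f = 0 — SINGULAR.
  x = 4: f_y(4, y) = 6*y**2 + 18*y + 11; no integer root y with |y| ≤ 4.
Only singular point on the grid: (3, -1).
Classify: substitute x = 3 + u, y = -1 + v and expand: f = -u**2*v - u**2 + 2*u*v**2 + 2*v**3 + v**2.
No constant or linear terms (consistent with a singular point). Quadratic part: -u**2 + v**2. Cubic part: -u**2*v + 2*u*v**2 + 2*v**3.
The quadratic part v**2 - u**2 = (v − u)(v + u) splits into two distinct linear factors, so there are two distinct tangent lines y − -1 = ±(x − 3) — this is a node (ordinary double point).
Classification: node.


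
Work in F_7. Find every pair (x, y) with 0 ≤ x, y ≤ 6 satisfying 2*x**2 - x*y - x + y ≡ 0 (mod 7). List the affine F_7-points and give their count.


Affine F_7-points: {(0, 0), (2, 6), (3, 4), (4, 0), (5, 6), (6, 2)}; count = 6.

For each of the 49 pairs (x, y) ∈ F_7², evaluate f(x, y) mod 7. Record the zeros.
  x = 0: [0↦0, 1↦1, 2↦2, 3↦3, 4↦4, 5↦5, 6↦6]  zeros at y ∈ {0}
  x = 1: [0↦1, 1↦1, 2↦1, 3↦1, 4↦1, 5↦1, 6↦1]  zeros at y ∈ ∅
  x = 2: [0↦6, 1↦5, 2↦4, 3↦3, 4↦2, 5↦1, 6↦0]  zeros at y ∈ {6}
  x = 3: [0↦1, 1↦6, 2↦4, 3↦2, 4↦0, 5↦5, 6↦3]  zeros at y ∈ {4}
  x = 4: [0↦0, 1↦4, 2↦1, 3↦5, 4↦2, 5↦6, 6↦3]  zeros at y ∈ {0}
  x = 5: [0↦3, 1↦6, 2↦2, 3↦5, 4↦1, 5↦4, 6↦0]  zeros at y ∈ {6}
  x = 6: [0↦3, 1↦5, 2↦0, 3↦2, 4↦4, 5↦6, 6↦1]  zeros at y ∈ {2}
Collecting zeros: affine points = {(0, 0), (2, 6), (3, 4), (4, 0), (5, 6), (6, 2)}.
Total count |C(F_7)_aff| = 6.


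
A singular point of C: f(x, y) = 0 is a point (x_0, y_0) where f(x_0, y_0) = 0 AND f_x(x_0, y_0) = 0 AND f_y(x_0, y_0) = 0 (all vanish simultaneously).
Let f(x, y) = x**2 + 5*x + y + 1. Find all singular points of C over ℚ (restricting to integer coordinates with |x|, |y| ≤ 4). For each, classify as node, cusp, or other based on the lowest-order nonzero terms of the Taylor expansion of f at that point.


No singular points in the scanned grid; C is smooth there.

Compute partial derivatives:
  f_x = 2*x + 5.
  f_y = 1.
f_y = 1 is a nonzero constant, so f_y never vanishes: no point (x, y) can satisfy f = f_x = f_y = 0. In particular no (x, y) ∈ {−4, ..., 4}² is singular; the curve is smooth.


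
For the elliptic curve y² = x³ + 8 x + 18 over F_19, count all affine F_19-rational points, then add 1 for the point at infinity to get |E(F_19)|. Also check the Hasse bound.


Affine points = {(2, 2), (2, 17), (4, 0), (6, 4), (6, 15), (8, 9), (8, 10), (13, 1), (13, 18), (14, 9), (14, 10), (15, 6), (15, 13), (16, 9), (16, 10), (18, 3), (18, 16)}; affine count = 17; |E(F_19)| = 18.

Discriminant check: Δ ∝ 4a³ + 27b² = 4·8³ + 27·18² = 4·512 + 27·324 ≡ 4 (mod 19). Nonzero ⇒ E is nonsingular.
For each x ∈ F_19, compute rhs = x³ + 8·x + 18 mod 19, then count y ∈ F_19 with y² ≡ rhs.
  x = 0: rhs = 18, matching y values: none (0 points).
  x = 1: rhs = 8, matching y values: none (0 points).
  x = 2: rhs = 4, matching y values: 2, 17 (2 points).
  x = 3: rhs = 12, matching y values: none (0 points).
  x = 4: rhs = 0, matching y values: 0 (1 points).
  x = 5: rhs = 12, matching y values: none (0 points).
  x = 6: rhs = 16, matching y values: 4, 15 (2 points).
  x = 7: rhs = 18, matching y values: none (0 points).
  x = 8: rhs = 5, matching y values: 9, 10 (2 points).
  x = 9: rhs = 2, matching y values: none (0 points).
  x = 10: rhs = 15, matching y values: none (0 points).
  x = 11: rhs = 12, matching y values: none (0 points).
  x = 12: rhs = 18, matching y values: none (0 points).
  x = 13: rhs = 1, matching y values: 1, 18 (2 points).
  x = 14: rhs = 5, matching y values: 9, 10 (2 points).
  x = 15: rhs = 17, matching y values: 6, 13 (2 points).
  x = 16: rhs = 5, matching y values: 9, 10 (2 points).
  x = 17: rhs = 13, matching y values: none (0 points).
  x = 18: rhs = 9, matching y values: 3, 16 (2 points).
Total affine count: 17.
Full point count |E(F_19)| = 17 + 1 = 18.
Hasse bound: |18 − (19+1)| = |-2| = 2 ≤ 2√19 ≈ 8.7178 ✓.


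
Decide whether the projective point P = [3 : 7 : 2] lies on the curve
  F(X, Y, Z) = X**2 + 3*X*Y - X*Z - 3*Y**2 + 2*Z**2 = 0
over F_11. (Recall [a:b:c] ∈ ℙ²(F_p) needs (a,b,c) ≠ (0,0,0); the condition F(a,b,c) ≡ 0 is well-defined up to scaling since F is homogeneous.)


F(3,7,2) ≡ 4 (mod 11); P is NOT on the curve.

Evaluate F(3, 7, 2) term-by-term (mod 11).
  X**2 ↦ 1·9·1·1 = 9
  3*X*Y ↦ 3·3·7·1 = 63
  -X*Z ↦ -1·3·1·2 = -6
  -3*Y**2 ↦ -3·1·49·1 = -147
  2*Z**2 ↦ 2·1·1·4 = 8
Sum: F(3, 7, 2) = (9) + (63) + (-6) + (-147) + (8) = -73.
Reducing mod 11: -73 ≡ 4 (mod 11).
Since F(a, b, c) ≡ 4 ≠ 0 (mod 11), P does NOT lie on the curve.


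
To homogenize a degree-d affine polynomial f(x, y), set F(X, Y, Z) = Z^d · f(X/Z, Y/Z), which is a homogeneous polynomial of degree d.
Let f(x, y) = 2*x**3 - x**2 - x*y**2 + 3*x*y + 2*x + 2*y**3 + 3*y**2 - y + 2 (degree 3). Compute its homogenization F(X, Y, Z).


F(X, Y, Z) = 2*X**3 - X**2*Z - X*Y**2 + 3*X*Y*Z + 2*X*Z**2 + 2*Y**3 + 3*Y**2*Z - Y*Z**2 + 2*Z**3

deg(f) = 3.
Substitute x = X/Z, y = Y/Z into f, then multiply by Z^3.
  monomial 2·x^3·y^0 ↦ 2·X^3·Y^0·Z^0.
  monomial -1·x^2·y^0 ↦ -1·X^2·Y^0·Z^1.
  monomial -1·x^1·y^2 ↦ -1·X^1·Y^2·Z^0.
  monomial 3·x^1·y^1 ↦ 3·X^1·Y^1·Z^1.
  monomial 2·x^1·y^0 ↦ 2·X^1·Y^0·Z^2.
  monomial 2·x^0·y^3 ↦ 2·X^0·Y^3·Z^0.
  monomial 3·x^0·y^2 ↦ 3·X^0·Y^2·Z^1.
  monomial -1·x^0·y^1 ↦ -1·X^0·Y^1·Z^2.
  monomial 2·x^0·y^0 ↦ 2·X^0·Y^0·Z^3.
Collecting: F(X, Y, Z) = 2*X**3 - X**2*Z - X*Y**2 + 3*X*Y*Z + 2*X*Z**2 + 2*Y**3 + 3*Y**2*Z - Y*Z**2 + 2*Z**3.


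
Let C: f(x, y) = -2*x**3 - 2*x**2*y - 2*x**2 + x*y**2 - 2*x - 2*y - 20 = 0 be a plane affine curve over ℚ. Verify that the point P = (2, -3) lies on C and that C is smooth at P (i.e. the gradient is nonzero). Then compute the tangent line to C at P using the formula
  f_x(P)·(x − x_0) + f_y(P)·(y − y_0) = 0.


Tangent line at P: -x - 22*y - 64 = 0.

Step 1: f(2, -3) = 0, so P lies on C.
Step 2: partial derivatives
  f_x(x, y) = -6*x**2 - 4*x*y - 4*x + y**2 - 2, f_y(x, y) = -2*x**2 + 2*x*y - 2.
  f_x(P) = -1, f_y(P) = -22 (gradient nonzero, so P is smooth).
Step 3: tangent line at P: -1·(x − 2) + -22·(y − -3) = 0.
Expanding: -x - 22*y - 64 = 0.


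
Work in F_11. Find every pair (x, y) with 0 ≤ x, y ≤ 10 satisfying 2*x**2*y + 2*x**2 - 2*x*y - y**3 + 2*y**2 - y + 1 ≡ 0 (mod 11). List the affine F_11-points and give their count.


Affine F_11-points: {(0, 3), (1, 4), (1, 5), (2, 4), (3, 10), (4, 0), (5, 9), (7, 0), (8, 9), (9, 3), (9, 5)}; count = 11.

For each of the 121 pairs (x, y) ∈ F_11², evaluate f(x, y) mod 11. Record the zeros.
  x = 0: [0↦1, 1↦1, 2↦10, 3↦0, 4↦9, 5↦9, 6↦5, 7↦2, 8↦5, 9↦8, 10↦5]  zeros at y ∈ {3}
  x = 1: [0↦3, 1↦3, 2↦1, 3↦2, 4↦0, 5↦0, 6↦7, 7↦4, 8↦7, 9↦10, 10↦7]  zeros at y ∈ {4, 5}
  x = 2: [0↦9, 1↦2, 2↦4, 3↦9, 4↦0, 5↦4, 6↦4, 7↦5, 8↦1, 9↦8, 10↦9]  zeros at y ∈ {4}
  x = 3: [0↦8, 1↦9, 2↦8, 3↦10, 4↦9, 5↦10, 6↦7, 7↦5, 8↦9, 9↦2, 10↦0]  zeros at y ∈ {10}
  x = 4: [0↦0, 1↦2, 2↦2, 3↦5, 4↦5, 5↦7, 6↦5, 7↦4, 8↦9, 9↦3, 10↦2]  zeros at y ∈ {0}
  x = 5: [0↦7, 1↦3, 2↦8, 3↦5, 4↦10, 5↦6, 6↦9, 7↦2, 8↦1, 9↦0, 10↦4]  zeros at y ∈ {9}
  x = 6: [0↦7, 1↦1, 2↦4, 3↦10, 4↦2, 5↦7, 6↦8, 7↦10, 8↦7, 9↦4, 10↦6]  zeros at y ∈ ∅
  x = 7: [0↦0, 1↦7, 2↦1, 3↦9, 4↦3, 5↦10, 6↦2, 7↦6, 8↦5, 9↦4, 10↦8]  zeros at y ∈ {0}
  x = 8: [0↦8, 1↦10, 2↦10, 3↦2, 4↦2, 5↦4, 6↦2, 7↦1, 8↦6, 9↦0, 10↦10]  zeros at y ∈ {9}
  x = 9: [0↦9, 1↦10, 2↦9, 3↦0, 4↦10, 5↦0, 6↦8, 7↦6, 8↦10, 9↦3, 10↦1]  zeros at y ∈ {3, 5}
  x = 10: [0↦3, 1↦7, 2↦9, 3↦3, 4↦5, 5↦9, 6↦9, 7↦10, 8↦6, 9↦2, 10↦3]  zeros at y ∈ ∅
Collecting zeros: affine points = {(0, 3), (1, 4), (1, 5), (2, 4), (3, 10), (4, 0), (5, 9), (7, 0), (8, 9), (9, 3), (9, 5)}.
Total count |C(F_11)_aff| = 11.


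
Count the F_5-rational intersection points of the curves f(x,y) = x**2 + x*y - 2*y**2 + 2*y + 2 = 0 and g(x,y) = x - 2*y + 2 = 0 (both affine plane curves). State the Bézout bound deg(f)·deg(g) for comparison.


Common zeros: ∅; count = 0; Bézout bound = 2.

deg(f) = 2, deg(g) = 1, so Bézout bound = 2.
Scan x ∈ F_5. For each x, list the y ∈ F_5 with f(x, y) ≡ 0 and those with g(x, y) ≡ 0 (mod 5); the common zeros in that column are the intersection.
  x = 0: f ≡ 0 at y ∈ {3}; g ≡ 0 at y ∈ {1}; common: ∅.
  x = 1: f ≡ 0 at y ∈ ∅; g ≡ 0 at y ∈ {4}; common: ∅.
  x = 2: f ≡ 0 at y ∈ {3, 4}; g ≡ 0 at y ∈ {2}; common: ∅.
  x = 3: f ≡ 0 at y ∈ ∅; g ≡ 0 at y ∈ {0}; common: ∅.
  x = 4: f ≡ 0 at y ∈ {4}; g ≡ 0 at y ∈ {3}; common: ∅.
Collecting: common zeros = ∅, so the count is 0.
Comparison with the Bézout bound: 0 ≤ 2 = deg(f)·deg(g), as expected for curves with no common component (the affine F_5-count falls short of the bound because intersections may lie at infinity, over extension fields, or carry multiplicity).


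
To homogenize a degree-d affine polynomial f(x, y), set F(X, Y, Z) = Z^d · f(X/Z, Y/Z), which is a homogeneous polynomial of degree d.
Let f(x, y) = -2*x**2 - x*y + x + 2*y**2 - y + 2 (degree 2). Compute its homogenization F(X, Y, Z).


F(X, Y, Z) = -2*X**2 - X*Y + X*Z + 2*Y**2 - Y*Z + 2*Z**2

deg(f) = 2.
Substitute x = X/Z, y = Y/Z into f, then multiply by Z^2.
  monomial -2·x^2·y^0 ↦ -2·X^2·Y^0·Z^0.
  monomial -1·x^1·y^1 ↦ -1·X^1·Y^1·Z^0.
  monomial 1·x^1·y^0 ↦ 1·X^1·Y^0·Z^1.
  monomial 2·x^0·y^2 ↦ 2·X^0·Y^2·Z^0.
  monomial -1·x^0·y^1 ↦ -1·X^0·Y^1·Z^1.
  monomial 2·x^0·y^0 ↦ 2·X^0·Y^0·Z^2.
Collecting: F(X, Y, Z) = -2*X**2 - X*Y + X*Z + 2*Y**2 - Y*Z + 2*Z**2.


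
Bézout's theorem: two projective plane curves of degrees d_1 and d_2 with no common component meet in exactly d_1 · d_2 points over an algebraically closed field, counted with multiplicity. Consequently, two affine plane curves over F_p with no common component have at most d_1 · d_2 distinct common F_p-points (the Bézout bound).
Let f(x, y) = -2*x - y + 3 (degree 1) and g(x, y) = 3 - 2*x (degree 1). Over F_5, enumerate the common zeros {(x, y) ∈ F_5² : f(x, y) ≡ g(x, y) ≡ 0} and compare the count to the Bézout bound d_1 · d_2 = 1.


Common zeros: {(4, 0)}; count = 1; Bézout bound = 1.

deg(f) = 1, deg(g) = 1, so Bézout bound = 1.
Scan x ∈ F_5. For each x, list the y ∈ F_5 with f(x, y) ≡ 0 and those with g(x, y) ≡ 0 (mod 5); the common zeros in that column are the intersection.
  x = 0: f ≡ 0 at y ∈ {3}; g ≡ 0 at y ∈ ∅; common: ∅.
  x = 1: f ≡ 0 at y ∈ {1}; g ≡ 0 at y ∈ ∅; common: ∅.
  x = 2: f ≡ 0 at y ∈ {4}; g ≡ 0 at y ∈ ∅; common: ∅.
  x = 3: f ≡ 0 at y ∈ {2}; g ≡ 0 at y ∈ ∅; common: ∅.
  x = 4: f ≡ 0 at y ∈ {0}; g ≡ 0 at y ∈ {0, 1, 2, 3, 4}; common: {0}.
Collecting: common zeros = {(4, 0)}, so the count is 1.
Comparison with the Bézout bound: 1 ≤ 1 = deg(f)·deg(g), as expected for curves with no common component (the bound is attained).


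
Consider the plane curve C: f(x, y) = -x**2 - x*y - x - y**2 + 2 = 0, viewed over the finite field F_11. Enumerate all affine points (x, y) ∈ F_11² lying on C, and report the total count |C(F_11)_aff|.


Affine F_11-points: {(1, 0), (1, 10), (5, 8), (5, 9), (7, 6), (7, 9), (8, 6), (8, 8), (9, 0), (9, 2), (10, 2), (10, 10)}; count = 12.

For each of the 121 pairs (x, y) ∈ F_11², evaluate f(x, y) mod 11. Record the zeros.
  x = 0: [0↦2, 1↦1, 2↦9, 3↦4, 4↦8, 5↦10, 6↦10, 7↦8, 8↦4, 9↦9, 10↦1]  zeros at y ∈ ∅
  x = 1: [0↦0, 1↦9, 2↦5, 3↦10, 4↦2, 5↦3, 6↦2, 7↦10, 8↦5, 9↦9, 10↦0]  zeros at y ∈ {0, 10}
  x = 2: [0↦7, 1↦4, 2↦10, 3↦3, 4↦5, 5↦5, 6↦3, 7↦10, 8↦4, 9↦7, 10↦8]  zeros at y ∈ ∅
  x = 3: [0↦1, 1↦8, 2↦2, 3↦5, 4↦6, 5↦5, 6↦2, 7↦8, 8↦1, 9↦3, 10↦3]  zeros at y ∈ ∅
  x = 4: [0↦4, 1↦10, 2↦3, 3↦5, 4↦5, 5↦3, 6↦10, 7↦4, 8↦7, 9↦8, 10↦7]  zeros at y ∈ ∅
  x = 5: [0↦5, 1↦10, 2↦2, 3↦3, 4↦2, 5↦10, 6↦5, 7↦9, 8↦0, 9↦0, 10↦9]  zeros at y ∈ {8, 9}
  x = 6: [0↦4, 1↦8, 2↦10, 3↦10, 4↦8, 5↦4, 6↦9, 7↦1, 8↦2, 9↦1, 10↦9]  zeros at y ∈ ∅
  x = 7: [0↦1, 1↦4, 2↦5, 3↦4, 4↦1, 5↦7, 6↦0, 7↦2, 8↦2, 9↦0, 10↦7]  zeros at y ∈ {6, 9}
  x = 8: [0↦7, 1↦9, 2↦9, 3↦7, 4↦3, 5↦8, 6↦0, 7↦1, 8↦0, 9↦8, 10↦3]  zeros at y ∈ {6, 8}
  x = 9: [0↦0, 1↦1, 2↦0, 3↦8, 4↦3, 5↦7, 6↦9, 7↦9, 8↦7, 9↦3, 10↦8]  zeros at y ∈ {0, 2}
  x = 10: [0↦2, 1↦2, 2↦0, 3↦7, 4↦1, 5↦4, 6↦5, 7↦4, 8↦1, 9↦7, 10↦0]  zeros at y ∈ {2, 10}
Collecting zeros: affine points = {(1, 0), (1, 10), (5, 8), (5, 9), (7, 6), (7, 9), (8, 6), (8, 8), (9, 0), (9, 2), (10, 2), (10, 10)}.
Total count |C(F_11)_aff| = 12.


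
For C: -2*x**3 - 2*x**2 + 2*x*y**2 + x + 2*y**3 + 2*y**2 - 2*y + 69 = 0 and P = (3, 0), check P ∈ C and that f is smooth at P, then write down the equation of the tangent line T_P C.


Tangent line at P: -65*x - 2*y + 195 = 0.

Step 1: f(3, 0) = 0, so P lies on C.
Step 2: partial derivatives
  f_x(x, y) = -6*x**2 - 4*x + 2*y**2 + 1, f_y(x, y) = 4*x*y + 6*y**2 + 4*y - 2.
  f_x(P) = -65, f_y(P) = -2 (gradient nonzero, so P is smooth).
Step 3: tangent line at P: -65·(x − 3) + -2·(y − 0) = 0.
Expanding: -65*x - 2*y + 195 = 0.


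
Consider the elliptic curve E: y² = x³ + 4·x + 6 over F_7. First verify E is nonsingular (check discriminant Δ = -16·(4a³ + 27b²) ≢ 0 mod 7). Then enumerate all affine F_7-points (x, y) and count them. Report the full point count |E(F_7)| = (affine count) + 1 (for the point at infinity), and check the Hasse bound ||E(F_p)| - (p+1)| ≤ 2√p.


Affine points = {(1, 2), (1, 5), (2, 1), (2, 6), (4, 3), (4, 4), (5, 2), (5, 5), (6, 1), (6, 6)}; affine count = 10; |E(F_7)| = 11.

Discriminant check: Δ ∝ 4a³ + 27b² = 4·4³ + 27·6² = 4·64 + 27·36 ≡ 3 (mod 7). Nonzero ⇒ E is nonsingular.
For each x ∈ F_7, compute rhs = x³ + 4·x + 6 mod 7, then count y ∈ F_7 with y² ≡ rhs.
  x = 0: rhs = 6, matching y values: none (0 points).
  x = 1: rhs = 4, matching y values: 2, 5 (2 points).
  x = 2: rhs = 1, matching y values: 1, 6 (2 points).
  x = 3: rhs = 3, matching y values: none (0 points).
  x = 4: rhs = 2, matching y values: 3, 4 (2 points).
  x = 5: rhs = 4, matching y values: 2, 5 (2 points).
  x = 6: rhs = 1, matching y values: 1, 6 (2 points).
Total affine count: 10.
Full point count |E(F_7)| = 10 + 1 = 11.
Hasse bound: |11 − (7+1)| = |3| = 3 ≤ 2√7 ≈ 5.2915 ✓.


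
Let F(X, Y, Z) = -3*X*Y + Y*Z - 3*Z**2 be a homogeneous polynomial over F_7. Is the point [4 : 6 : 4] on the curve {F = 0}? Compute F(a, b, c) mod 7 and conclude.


F(4,6,4) ≡ 2 (mod 7); P is NOT on the curve.

Evaluate F(4, 6, 4) term-by-term (mod 7).
  -3*X*Y ↦ -3·4·6·1 = -72
  Y*Z ↦ 1·1·6·4 = 24
  -3*Z**2 ↦ -3·1·1·16 = -48
Sum: F(4, 6, 4) = (-72) + (24) + (-48) = -96.
Reducing mod 7: -96 ≡ 2 (mod 7).
Since F(a, b, c) ≡ 2 ≠ 0 (mod 7), P does NOT lie on the curve.


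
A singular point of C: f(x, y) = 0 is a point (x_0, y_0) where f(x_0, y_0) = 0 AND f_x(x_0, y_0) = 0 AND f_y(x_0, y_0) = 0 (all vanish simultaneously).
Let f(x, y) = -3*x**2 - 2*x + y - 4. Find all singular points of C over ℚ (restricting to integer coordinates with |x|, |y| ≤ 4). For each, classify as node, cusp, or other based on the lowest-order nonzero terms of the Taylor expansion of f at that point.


No singular points in the scanned grid; C is smooth there.

Compute partial derivatives:
  f_x = -6*x - 2.
  f_y = 1.
f_y = 1 is a nonzero constant, so f_y never vanishes: no point (x, y) can satisfy f = f_x = f_y = 0. In particular no (x, y) ∈ {−4, ..., 4}² is singular; the curve is smooth.


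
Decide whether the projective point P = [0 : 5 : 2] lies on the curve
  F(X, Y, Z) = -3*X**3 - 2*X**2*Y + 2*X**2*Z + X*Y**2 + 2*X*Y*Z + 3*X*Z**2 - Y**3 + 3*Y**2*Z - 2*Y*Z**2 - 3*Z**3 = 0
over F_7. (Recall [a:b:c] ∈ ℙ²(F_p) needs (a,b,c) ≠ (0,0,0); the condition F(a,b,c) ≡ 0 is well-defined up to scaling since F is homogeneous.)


F(0,5,2) ≡ 3 (mod 7); P is NOT on the curve.

Evaluate F(0, 5, 2) term-by-term (mod 7).
  -3*X**3 ↦ -3·0·1·1 = 0
  -2*X**2*Y ↦ -2·0·5·1 = 0
  2*X**2*Z ↦ 2·0·1·2 = 0
  X*Y**2 ↦ 1·0·25·1 = 0
  2*X*Y*Z ↦ 2·0·5·2 = 0
  3*X*Z**2 ↦ 3·0·1·4 = 0
  -Y**3 ↦ -1·1·125·1 = -125
  3*Y**2*Z ↦ 3·1·25·2 = 150
  -2*Y*Z**2 ↦ -2·1·5·4 = -40
  -3*Z**3 ↦ -3·1·1·8 = -24
Sum: F(0, 5, 2) = (0) + (0) + (0) + (0) + (0) + (0) + (-125) + (150) + (-40) + (-24) = -39.
Reducing mod 7: -39 ≡ 3 (mod 7).
Since F(a, b, c) ≡ 3 ≠ 0 (mod 7), P does NOT lie on the curve.


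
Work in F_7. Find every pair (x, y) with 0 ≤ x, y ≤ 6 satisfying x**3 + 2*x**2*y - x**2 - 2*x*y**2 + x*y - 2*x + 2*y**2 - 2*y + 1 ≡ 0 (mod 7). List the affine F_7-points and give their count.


Affine F_7-points: {(1, 1), (2, 1), (2, 3), (3, 1), (3, 2), (5, 0), (5, 4)}; count = 7.

For each of the 49 pairs (x, y) ∈ F_7², evaluate f(x, y) mod 7. Record the zeros.
  x = 0: [0↦1, 1↦1, 2↦5, 3↦6, 4↦4, 5↦6, 6↦5]  zeros at y ∈ ∅
  x = 1: [0↦6, 1↦0, 2↦1, 3↦2, 4↦3, 5↦4, 6↦5]  zeros at y ∈ {1}
  x = 2: [0↦1, 1↦0, 2↦2, 3↦0, 4↦1, 5↦5, 6↦5]  zeros at y ∈ {1, 3}
  x = 3: [0↦6, 1↦0, 2↦0, 3↦6, 4↦4, 5↦1, 6↦4]  zeros at y ∈ {1, 2}
  x = 4: [0↦6, 1↦6, 2↦1, 3↦5, 4↦4, 5↦5, 6↦1]  zeros at y ∈ ∅
  x = 5: [0↦0, 1↦3, 2↦4, 3↦3, 4↦0, 5↦2, 6↦2]  zeros at y ∈ {0, 4}
  x = 6: [0↦1, 1↦4, 2↦1, 3↦6, 4↦5, 5↦5, 6↦6]  zeros at y ∈ ∅
Collecting zeros: affine points = {(1, 1), (2, 1), (2, 3), (3, 1), (3, 2), (5, 0), (5, 4)}.
Total count |C(F_7)_aff| = 7.


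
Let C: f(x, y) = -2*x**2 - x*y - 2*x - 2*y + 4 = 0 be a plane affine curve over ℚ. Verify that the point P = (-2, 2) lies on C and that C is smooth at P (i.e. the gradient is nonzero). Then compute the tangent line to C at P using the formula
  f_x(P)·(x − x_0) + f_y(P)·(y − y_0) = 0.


Tangent line at P: 4*x + 8 = 0.

Step 1: f(-2, 2) = 0, so P lies on C.
Step 2: partial derivatives
  f_x(x, y) = -4*x - y - 2, f_y(x, y) = -x - 2.
  f_x(P) = 4, f_y(P) = 0 (gradient nonzero, so P is smooth).
Step 3: tangent line at P: 4·(x − -2) + 0·(y − 2) = 0.
Expanding: 4*x + 8 = 0.


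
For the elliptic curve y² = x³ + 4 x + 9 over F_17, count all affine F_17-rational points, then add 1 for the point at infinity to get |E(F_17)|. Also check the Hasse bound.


Affine points = {(0, 3), (0, 14), (2, 5), (2, 12), (4, 2), (4, 15), (5, 1), (5, 16), (8, 3), (8, 14), (9, 3), (9, 14), (12, 0), (14, 2), (14, 15), (16, 2), (16, 15)}; affine count = 17; |E(F_17)| = 18.

Discriminant check: Δ ∝ 4a³ + 27b² = 4·4³ + 27·9² = 4·64 + 27·81 ≡ 12 (mod 17). Nonzero ⇒ E is nonsingular.
For each x ∈ F_17, compute rhs = x³ + 4·x + 9 mod 17, then count y ∈ F_17 with y² ≡ rhs.
  x = 0: rhs = 9, matching y values: 3, 14 (2 points).
  x = 1: rhs = 14, matching y values: none (0 points).
  x = 2: rhs = 8, matching y values: 5, 12 (2 points).
  x = 3: rhs = 14, matching y values: none (0 points).
  x = 4: rhs = 4, matching y values: 2, 15 (2 points).
  x = 5: rhs = 1, matching y values: 1, 16 (2 points).
  x = 6: rhs = 11, matching y values: none (0 points).
  x = 7: rhs = 6, matching y values: none (0 points).
  x = 8: rhs = 9, matching y values: 3, 14 (2 points).
  x = 9: rhs = 9, matching y values: 3, 14 (2 points).
  x = 10: rhs = 12, matching y values: none (0 points).
  x = 11: rhs = 7, matching y values: none (0 points).
  x = 12: rhs = 0, matching y values: 0 (1 points).
  x = 13: rhs = 14, matching y values: none (0 points).
  x = 14: rhs = 4, matching y values: 2, 15 (2 points).
  x = 15: rhs = 10, matching y values: none (0 points).
  x = 16: rhs = 4, matching y values: 2, 15 (2 points).
Total affine count: 17.
Full point count |E(F_17)| = 17 + 1 = 18.
Hasse bound: |18 − (17+1)| = |0| = 0 ≤ 2√17 ≈ 8.2462 ✓.


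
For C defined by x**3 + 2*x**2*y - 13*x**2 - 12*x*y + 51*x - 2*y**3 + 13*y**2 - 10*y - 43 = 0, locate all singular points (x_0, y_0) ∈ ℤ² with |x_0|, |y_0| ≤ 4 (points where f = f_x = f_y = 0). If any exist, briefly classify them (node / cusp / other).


Singular points: {(3, 2)}; classification: cusp.

Compute partial derivatives:
  f_x = 3*x**2 + 4*x*y - 26*x - 12*y + 51.
  f_y = 2*x**2 - 12*x - 6*y**2 + 26*y - 10.
Scan x_0 ∈ {−4, ..., 4}. For each x_0, f_y(x_0, y) is a polynomial in y; find its integer roots y ∈ {−4, ..., 4}, then test f_x and f at those candidates.
  x = -4: f_y(-4, y) = -6*y**2 + 26*y + 70; no integer root y with |y| ≤ 4.
  x = -3: f_y(-3, y) = -6*y**2 + 26*y + 44; no integer root y with |y| ≤ 4.
  x = -2: f_y(-2, y) = -6*y**2 + 26*y + 22; no integer root y with |y| ≤ 4.
  x = -1: f_y(-1, y) = -6*y**2 + 26*y + 4; no integer root y with |y| ≤ 4.
  x = 0: f_y(0, y) = -6*y**2 + 26*y - 10; no integer root y with |y| ≤ 4.
  x = 1: f_y(1, y) = -6*y**2 + 26*y - 20; vanishes at y ∈ {1}. (1, 1): f_x = 20 ≠ 0.
  x = 2: f_y(2, y) = -6*y**2 + 26*y - 26; no integer root y with |y| ≤ 4.
  x = 3: f_y(3, y) = -6*y**2 + 26*y - 28; vanishes at y ∈ {2}. (3, 2): f_x = 0, f = 0 — SINGULAR.
  x = 4: f_y(4, y) = -6*y**2 + 26*y - 26; no integer root y with |y| ≤ 4.
Only singular point on the grid: (3, 2).
Classify: substitute x = 3 + u, y = 2 + v and expand: f = u**3 + 2*u**2*v - 2*v**3 + v**2.
No constant or linear terms (consistent with a singular point). Quadratic part: v**2. Cubic part: u**3 + 2*u**2*v - 2*v**3.
The quadratic part v**2 is a perfect square, so there is a single (double) tangent line v = 0, i.e. y = 2. Restricting the cubic part to that line (v = 0) leaves u**3 ≠ 0, so f is not divisible by v and the branch is v² ≈ -u**3 to lowest order — this is a cusp.
Classification: cusp.


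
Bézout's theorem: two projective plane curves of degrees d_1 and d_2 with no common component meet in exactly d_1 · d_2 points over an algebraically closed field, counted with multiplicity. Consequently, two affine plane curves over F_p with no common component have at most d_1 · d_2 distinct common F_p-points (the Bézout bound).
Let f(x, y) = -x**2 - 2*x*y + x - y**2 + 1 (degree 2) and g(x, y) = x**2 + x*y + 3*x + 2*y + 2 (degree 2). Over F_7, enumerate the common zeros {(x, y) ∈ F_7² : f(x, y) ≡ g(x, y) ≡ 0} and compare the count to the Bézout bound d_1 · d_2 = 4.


Common zeros: {(0, 6)}; count = 1; Bézout bound = 4.

deg(f) = 2, deg(g) = 2, so Bézout bound = 4.
Scan x ∈ F_7. For each x, list the y ∈ F_7 with f(x, y) ≡ 0 and those with g(x, y) ≡ 0 (mod 7); the common zeros in that column are the intersection.
  x = 0: f ≡ 0 at y ∈ {1, 6}; g ≡ 0 at y ∈ {6}; common: {6}.
  x = 1: f ≡ 0 at y ∈ {2, 3}; g ≡ 0 at y ∈ {5}; common: ∅.
  x = 2: f ≡ 0 at y ∈ ∅; g ≡ 0 at y ∈ {4}; common: ∅.
  x = 3: f ≡ 0 at y ∈ {2, 6}; g ≡ 0 at y ∈ {3}; common: ∅.
  x = 4: f ≡ 0 at y ∈ ∅; g ≡ 0 at y ∈ {2}; common: ∅.
  x = 5: f ≡ 0 at y ∈ ∅; g ≡ 0 at y ∈ {0, 1, 2, 3, 4, 5, 6}; common: ∅.
  x = 6: f ≡ 0 at y ∈ {1}; g ≡ 0 at y ∈ {0}; common: ∅.
Collecting: common zeros = {(0, 6)}, so the count is 1.
Comparison with the Bézout bound: 1 ≤ 4 = deg(f)·deg(g), as expected for curves with no common component (the affine F_7-count falls short of the bound because intersections may lie at infinity, over extension fields, or carry multiplicity).


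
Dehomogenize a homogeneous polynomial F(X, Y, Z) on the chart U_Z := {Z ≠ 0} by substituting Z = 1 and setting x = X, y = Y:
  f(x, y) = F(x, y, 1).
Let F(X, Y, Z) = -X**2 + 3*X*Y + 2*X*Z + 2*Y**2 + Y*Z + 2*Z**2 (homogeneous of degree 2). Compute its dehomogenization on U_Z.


f(x, y) = -x**2 + 3*x*y + 2*x + 2*y**2 + y + 2

On U_Z we set Z = 1. Each monomial c·X^i·Y^j·Z^k in F becomes c·x^i·y^j·1^k = c·x^i·y^j.
Substituting Z = 1: F(X, Y, 1) = -x**2 + 3*x*y + 2*x + 2*y**2 + y + 2.
Note: deg(f) ≤ deg(F) = 2; strict inequality happens when F is divisible by Z (lost terms).


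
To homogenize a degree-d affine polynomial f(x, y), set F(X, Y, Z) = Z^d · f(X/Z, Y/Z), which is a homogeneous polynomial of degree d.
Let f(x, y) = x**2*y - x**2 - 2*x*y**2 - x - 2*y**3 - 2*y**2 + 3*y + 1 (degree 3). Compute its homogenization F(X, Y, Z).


F(X, Y, Z) = X**2*Y - X**2*Z - 2*X*Y**2 - X*Z**2 - 2*Y**3 - 2*Y**2*Z + 3*Y*Z**2 + Z**3

deg(f) = 3.
Substitute x = X/Z, y = Y/Z into f, then multiply by Z^3.
  monomial 1·x^2·y^1 ↦ 1·X^2·Y^1·Z^0.
  monomial -1·x^2·y^0 ↦ -1·X^2·Y^0·Z^1.
  monomial -2·x^1·y^2 ↦ -2·X^1·Y^2·Z^0.
  monomial -1·x^1·y^0 ↦ -1·X^1·Y^0·Z^2.
  monomial -2·x^0·y^3 ↦ -2·X^0·Y^3·Z^0.
  monomial -2·x^0·y^2 ↦ -2·X^0·Y^2·Z^1.
  monomial 3·x^0·y^1 ↦ 3·X^0·Y^1·Z^2.
  monomial 1·x^0·y^0 ↦ 1·X^0·Y^0·Z^3.
Collecting: F(X, Y, Z) = X**2*Y - X**2*Z - 2*X*Y**2 - X*Z**2 - 2*Y**3 - 2*Y**2*Z + 3*Y*Z**2 + Z**3.


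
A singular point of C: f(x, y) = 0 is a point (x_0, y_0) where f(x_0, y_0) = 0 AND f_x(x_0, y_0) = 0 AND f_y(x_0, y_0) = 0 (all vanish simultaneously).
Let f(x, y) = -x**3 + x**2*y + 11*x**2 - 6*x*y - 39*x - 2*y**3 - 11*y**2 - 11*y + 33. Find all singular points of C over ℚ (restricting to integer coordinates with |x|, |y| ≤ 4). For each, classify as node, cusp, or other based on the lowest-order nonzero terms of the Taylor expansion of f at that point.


Singular points: {(3, -2)}; classification: cusp.

Compute partial derivatives:
  f_x = -3*x**2 + 2*x*y + 22*x - 6*y - 39.
  f_y = x**2 - 6*x - 6*y**2 - 22*y - 11.
Scan x_0 ∈ {−4, ..., 4}. For each x_0, f_y(x_0, y) is a polynomial in y; find its integer roots y ∈ {−4, ..., 4}, then test f_x and f at those candidates.
  x = -4: f_y(-4, y) = -6*y**2 - 22*y + 29; no integer root y with |y| ≤ 4.
  x = -3: f_y(-3, y) = -6*y**2 - 22*y + 16; no integer root y with |y| ≤ 4.
  x = -2: f_y(-2, y) = -6*y**2 - 22*y + 5; no integer root y with |y| ≤ 4.
  x = -1: f_y(-1, y) = -6*y**2 - 22*y - 4; no integer root y with |y| ≤ 4.
  x = 0: f_y(0, y) = -6*y**2 - 22*y - 11; no integer root y with |y| ≤ 4.
  x = 1: f_y(1, y) = -6*y**2 - 22*y - 16; vanishes at y ∈ {-1}. (1, -1): f_x = -16 ≠ 0.
  x = 2: f_y(2, y) = -6*y**2 - 22*y - 19; no integer root y with |y| ≤ 4.
  x = 3: f_y(3, y) = -6*y**2 - 22*y - 20; vanishes at y ∈ {-2}. (3, -2): f_x = 0, f = 0 — SINGULAR.
  x = 4: f_y(4, y) = -6*y**2 - 22*y - 19; no integer root y with |y| ≤ 4.
Only singular point on the grid: (3, -2).
Classify: substitute x = 3 + u, y = -2 + v and expand: f = -u**3 + u**2*v - 2*v**3 + v**2.
No constant or linear terms (consistent with a singular point). Quadratic part: v**2. Cubic part: -u**3 + u**2*v - 2*v**3.
The quadratic part v**2 is a perfect square, so there is a single (double) tangent line v = 0, i.e. y = -2. Restricting the cubic part to that line (v = 0) leaves -u**3 ≠ 0, so f is not divisible by v and the branch is v² ≈ u**3 to lowest order — this is a cusp.
Classification: cusp.


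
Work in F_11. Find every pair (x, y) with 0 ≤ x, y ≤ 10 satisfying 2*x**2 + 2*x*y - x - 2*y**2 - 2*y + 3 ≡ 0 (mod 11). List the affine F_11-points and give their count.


Affine F_11-points: {(4, 5), (4, 9), (6, 1), (6, 4), (7, 2), (7, 4), (8, 2), (8, 5), (10, 1), (10, 8)}; count = 10.

For each of the 121 pairs (x, y) ∈ F_11², evaluate f(x, y) mod 11. Record the zeros.
  x = 0: [0↦3, 1↦10, 2↦2, 3↦1, 4↦7, 5↦9, 6↦7, 7↦1, 8↦2, 9↦10, 10↦3]  zeros at y ∈ ∅
  x = 1: [0↦4, 1↦2, 2↦7, 3↦8, 4↦5, 5↦9, 6↦9, 7↦5, 8↦8, 9↦7, 10↦2]  zeros at y ∈ ∅
  x = 2: [0↦9, 1↦9, 2↦5, 3↦8, 4↦7, 5↦2, 6↦4, 7↦2, 8↦7, 9↦8, 10↦5]  zeros at y ∈ ∅
  x = 3: [0↦7, 1↦9, 2↦7, 3↦1, 4↦2, 5↦10, 6↦3, 7↦3, 8↦10, 9↦2, 10↦1]  zeros at y ∈ ∅
  x = 4: [0↦9, 1↦2, 2↦2, 3↦9, 4↦1, 5↦0, 6↦6, 7↦8, 8↦6, 9↦0, 10↦1]  zeros at y ∈ {5, 9}
  x = 5: [0↦4, 1↦10, 2↦1, 3↦10, 4↦4, 5↦5, 6↦2, 7↦6, 8↦6, 9↦2, 10↦5]  zeros at y ∈ ∅
  x = 6: [0↦3, 1↦0, 2↦4, 3↦4, 4↦0, 5↦3, 6↦2, 7↦8, 8↦10, 9↦8, 10↦2]  zeros at y ∈ {1, 4}
  x = 7: [0↦6, 1↦5, 2↦0, 3↦2, 4↦0, 5↦5, 6↦6, 7↦3, 8↦7, 9↦7, 10↦3]  zeros at y ∈ {2, 4}
  x = 8: [0↦2, 1↦3, 2↦0, 3↦4, 4↦4, 5↦0, 6↦3, 7↦2, 8↦8, 9↦10, 10↦8]  zeros at y ∈ {2, 5}
  x = 9: [0↦2, 1↦5, 2↦4, 3↦10, 4↦1, 5↦10, 6↦4, 7↦5, 8↦2, 9↦6, 10↦6]  zeros at y ∈ ∅
  x = 10: [0↦6, 1↦0, 2↦1, 3↦9, 4↦2, 5↦2, 6↦9, 7↦1, 8↦0, 9↦6, 10↦8]  zeros at y ∈ {1, 8}
Collecting zeros: affine points = {(4, 5), (4, 9), (6, 1), (6, 4), (7, 2), (7, 4), (8, 2), (8, 5), (10, 1), (10, 8)}.
Total count |C(F_11)_aff| = 10.


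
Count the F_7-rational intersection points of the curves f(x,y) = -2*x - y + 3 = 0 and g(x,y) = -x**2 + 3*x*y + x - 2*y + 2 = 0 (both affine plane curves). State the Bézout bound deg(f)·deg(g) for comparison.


Common zeros: ∅; count = 0; Bézout bound = 2.

deg(f) = 1, deg(g) = 2, so Bézout bound = 2.
Scan x ∈ F_7. For each x, list the y ∈ F_7 with f(x, y) ≡ 0 and those with g(x, y) ≡ 0 (mod 7); the common zeros in that column are the intersection.
  x = 0: f ≡ 0 at y ∈ {3}; g ≡ 0 at y ∈ {1}; common: ∅.
  x = 1: f ≡ 0 at y ∈ {1}; g ≡ 0 at y ∈ {5}; common: ∅.
  x = 2: f ≡ 0 at y ∈ {6}; g ≡ 0 at y ∈ {0}; common: ∅.
  x = 3: f ≡ 0 at y ∈ {4}; g ≡ 0 at y ∈ ∅; common: ∅.
  x = 4: f ≡ 0 at y ∈ {2}; g ≡ 0 at y ∈ {1}; common: ∅.
  x = 5: f ≡ 0 at y ∈ {0}; g ≡ 0 at y ∈ {3}; common: ∅.
  x = 6: f ≡ 0 at y ∈ {5}; g ≡ 0 at y ∈ {0}; common: ∅.
Collecting: common zeros = ∅, so the count is 0.
Comparison with the Bézout bound: 0 ≤ 2 = deg(f)·deg(g), as expected for curves with no common component (the affine F_7-count falls short of the bound because intersections may lie at infinity, over extension fields, or carry multiplicity).


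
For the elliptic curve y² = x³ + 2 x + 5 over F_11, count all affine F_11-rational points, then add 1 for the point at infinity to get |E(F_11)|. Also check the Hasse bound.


Affine points = {(0, 4), (0, 7), (3, 4), (3, 7), (4, 0), (8, 4), (8, 7), (9, 2), (9, 9)}; affine count = 9; |E(F_11)| = 10.

Discriminant check: Δ ∝ 4a³ + 27b² = 4·2³ + 27·5² = 4·8 + 27·25 ≡ 3 (mod 11). Nonzero ⇒ E is nonsingular.
For each x ∈ F_11, compute rhs = x³ + 2·x + 5 mod 11, then count y ∈ F_11 with y² ≡ rhs.
  x = 0: rhs = 5, matching y values: 4, 7 (2 points).
  x = 1: rhs = 8, matching y values: none (0 points).
  x = 2: rhs = 6, matching y values: none (0 points).
  x = 3: rhs = 5, matching y values: 4, 7 (2 points).
  x = 4: rhs = 0, matching y values: 0 (1 points).
  x = 5: rhs = 8, matching y values: none (0 points).
  x = 6: rhs = 2, matching y values: none (0 points).
  x = 7: rhs = 10, matching y values: none (0 points).
  x = 8: rhs = 5, matching y values: 4, 7 (2 points).
  x = 9: rhs = 4, matching y values: 2, 9 (2 points).
  x = 10: rhs = 2, matching y values: none (0 points).
Total affine count: 9.
Full point count |E(F_11)| = 9 + 1 = 10.
Hasse bound: |10 − (11+1)| = |-2| = 2 ≤ 2√11 ≈ 6.6332 ✓.


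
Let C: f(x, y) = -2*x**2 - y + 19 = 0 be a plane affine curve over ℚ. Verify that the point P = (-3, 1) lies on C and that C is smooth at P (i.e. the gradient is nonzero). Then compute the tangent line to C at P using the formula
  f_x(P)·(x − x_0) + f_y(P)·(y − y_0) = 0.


Tangent line at P: 12*x - y + 37 = 0.

Step 1: f(-3, 1) = 0, so P lies on C.
Step 2: partial derivatives
  f_x(x, y) = -4*x, f_y(x, y) = -1.
  f_x(P) = 12, f_y(P) = -1 (gradient nonzero, so P is smooth).
Step 3: tangent line at P: 12·(x − -3) + -1·(y − 1) = 0.
Expanding: 12*x - y + 37 = 0.


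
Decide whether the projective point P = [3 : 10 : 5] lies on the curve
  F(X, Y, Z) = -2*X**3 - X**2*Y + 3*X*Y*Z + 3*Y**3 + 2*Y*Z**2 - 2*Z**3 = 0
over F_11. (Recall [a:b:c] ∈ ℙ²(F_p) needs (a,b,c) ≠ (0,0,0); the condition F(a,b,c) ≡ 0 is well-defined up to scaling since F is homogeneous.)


F(3,10,5) ≡ 3 (mod 11); P is NOT on the curve.

Evaluate F(3, 10, 5) term-by-term (mod 11).
  -2*X**3 ↦ -2·27·1·1 = -54
  -X**2*Y ↦ -1·9·10·1 = -90
  3*X*Y*Z ↦ 3·3·10·5 = 450
  3*Y**3 ↦ 3·1·1000·1 = 3000
  2*Y*Z**2 ↦ 2·1·10·25 = 500
  -2*Z**3 ↦ -2·1·1·125 = -250
Sum: F(3, 10, 5) = (-54) + (-90) + (450) + (3000) + (500) + (-250) = 3556.
Reducing mod 11: 3556 ≡ 3 (mod 11).
Since F(a, b, c) ≡ 3 ≠ 0 (mod 11), P does NOT lie on the curve.


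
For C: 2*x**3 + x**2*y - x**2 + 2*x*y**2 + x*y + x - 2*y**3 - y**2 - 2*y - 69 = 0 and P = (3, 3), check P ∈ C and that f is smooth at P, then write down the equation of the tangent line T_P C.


Tangent line at P: 88*x - 14*y - 222 = 0.

Step 1: f(3, 3) = 0, so P lies on C.
Step 2: partial derivatives
  f_x(x, y) = 6*x**2 + 2*x*y - 2*x + 2*y**2 + y + 1, f_y(x, y) = x**2 + 4*x*y + x - 6*y**2 - 2*y - 2.
  f_x(P) = 88, f_y(P) = -14 (gradient nonzero, so P is smooth).
Step 3: tangent line at P: 88·(x − 3) + -14·(y − 3) = 0.
Expanding: 88*x - 14*y - 222 = 0.
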